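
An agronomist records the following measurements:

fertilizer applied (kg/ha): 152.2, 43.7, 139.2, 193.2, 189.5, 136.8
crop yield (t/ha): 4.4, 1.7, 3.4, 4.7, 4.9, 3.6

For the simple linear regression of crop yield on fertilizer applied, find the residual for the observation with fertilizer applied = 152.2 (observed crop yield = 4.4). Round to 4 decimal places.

0.4083

n = 6, Σx = 854.6, Σy = 22.7, Σxy = 3546.32, Σx² = 136401.9
Sxx = Σx² − (Σx)²/n = 136401.9 − 121723.526667 = 14678.373333
Sxy = Σxy − (Σx)(Σy)/n = 3546.32 − 3233.236667 = 313.083333
b = Sxy/Sxx = 313.083333/14678.373333 = 0.021330
a = ȳ − b·x̄ = 3.783333 − 0.021330·142.433333 = 0.745292
ŷ(152.2) = 0.745292 + 0.021330·152.2 = 3.991652
residual = y − ŷ = 4.4 − 3.991652 = 0.408348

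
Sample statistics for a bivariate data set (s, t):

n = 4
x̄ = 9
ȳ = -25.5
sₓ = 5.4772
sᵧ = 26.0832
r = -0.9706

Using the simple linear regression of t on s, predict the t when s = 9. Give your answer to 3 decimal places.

-25.500

b = r · sᵧ/sₓ = -0.9706 · 26.0832/5.4772 = -4.622134
a = ȳ − b·x̄ = -25.5 − (-4.622134)·9 = 16.099209
ŷ(9) = a + b·9 = 16.099209 + (-4.622134)·9 = -25.5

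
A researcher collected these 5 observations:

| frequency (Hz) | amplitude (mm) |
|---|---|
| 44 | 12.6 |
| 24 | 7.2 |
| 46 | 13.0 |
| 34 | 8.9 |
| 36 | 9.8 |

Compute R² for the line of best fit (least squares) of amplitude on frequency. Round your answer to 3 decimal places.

0.968

n = 5, Σx = 184, Σy = 51.5, Σxy = 1980.6, Σx² = 7080, Σy² = 554.85
Sxx = Σx² − (Σx)²/n = 7080 − 6771.2 = 308.8
Sxy = Σxy − (Σx)(Σy)/n = 1980.6 − 1895.2 = 85.4
Syy = Σy² − (Σy)²/n = 554.85 − 530.45 = 24.4
R² = Sxy²/(Sxx·Syy) = (85.4)²/(308.8·24.4) = 0.967940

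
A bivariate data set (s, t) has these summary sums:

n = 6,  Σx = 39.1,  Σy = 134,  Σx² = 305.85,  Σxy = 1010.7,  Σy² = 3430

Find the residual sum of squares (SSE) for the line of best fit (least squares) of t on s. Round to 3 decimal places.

67.153

Sxx = Σx² − (Σx)²/n = 305.85 − 254.801667 = 51.048333
Sxy = Σxy − (Σx)(Σy)/n = 1010.7 − 873.233333 = 137.466667
Syy = Σy² − (Σy)²/n = 3430 − 2992.666667 = 437.333333
b = Sxy/Sxx = 137.466667/51.048333 = 2.692873
SSE = Syy − b·Sxy = 437.333333 − 2.692873·137.466667 = 67.153090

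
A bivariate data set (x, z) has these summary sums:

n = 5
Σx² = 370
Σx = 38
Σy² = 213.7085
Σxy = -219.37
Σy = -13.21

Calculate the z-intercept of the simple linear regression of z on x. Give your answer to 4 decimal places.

Sxx = Σx² − (Σx)²/n = 370 − 288.8 = 81.2
Sxy = Σxy − (Σx)(Σy)/n = -219.37 − (-100.396) = -118.974
b = Sxy/Sxx = -118.974/81.2 = -1.465197
a = ȳ − b·x̄ = -2.642 − (-1.465197)·7.6 = 8.493498

8.4935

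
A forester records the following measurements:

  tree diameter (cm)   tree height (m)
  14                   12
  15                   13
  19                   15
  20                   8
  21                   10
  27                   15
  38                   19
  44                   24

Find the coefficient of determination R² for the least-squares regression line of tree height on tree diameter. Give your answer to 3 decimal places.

0.720

n = 8, Σx = 198, Σy = 116, Σxy = 3201, Σx² = 5732, Σy² = 1864
Sxx = Σx² − (Σx)²/n = 5732 − 4900.5 = 831.5
Sxy = Σxy − (Σx)(Σy)/n = 3201 − 2871 = 330
Syy = Σy² − (Σy)²/n = 1864 − 1682 = 182
R² = Sxy²/(Sxx·Syy) = (330)²/(831.5·182) = 0.719605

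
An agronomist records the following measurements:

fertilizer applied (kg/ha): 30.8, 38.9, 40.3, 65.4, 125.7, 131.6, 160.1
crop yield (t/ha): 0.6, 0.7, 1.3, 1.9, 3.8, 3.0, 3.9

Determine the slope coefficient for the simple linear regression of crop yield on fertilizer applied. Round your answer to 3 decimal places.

0.026

n = 7, Σx = 592.8, Σy = 15.2, Σxy = 1719.21, Σx² = 67114.16
Sxx = Σx² − (Σx)²/n = 67114.16 − 50201.691429 = 16912.468571
Sxy = Σxy − (Σx)(Σy)/n = 1719.21 − 1287.222857 = 431.987143
b = Sxy/Sxx = 431.987143/16912.468571 = 0.025543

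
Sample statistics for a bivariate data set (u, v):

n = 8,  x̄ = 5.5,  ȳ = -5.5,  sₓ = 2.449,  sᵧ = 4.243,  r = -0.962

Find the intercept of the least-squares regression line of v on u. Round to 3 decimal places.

3.667

b = r · sᵧ/sₓ = -0.962 · 4.243/2.449 = -1.666707
a = ȳ − b·x̄ = -5.5 − (-1.666707)·5.5 = 3.666890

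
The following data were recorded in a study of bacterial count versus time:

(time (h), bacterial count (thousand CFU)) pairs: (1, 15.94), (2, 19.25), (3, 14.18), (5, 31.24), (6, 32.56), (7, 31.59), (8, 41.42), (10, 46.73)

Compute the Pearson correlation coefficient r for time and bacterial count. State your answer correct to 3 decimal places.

0.956

n = 8, Σx = 42, Σy = 232.91, Σxy = 1468.33, Σx² = 288, Σy² = 7759.0471
Sxx = Σx² − (Σx)²/n = 288 − 220.5 = 67.5
Sxy = Σxy − (Σx)(Σy)/n = 1468.33 − 1222.7775 = 245.5525
Syy = Σy² − (Σy)²/n = 7759.0471 − 6780.883512 = 978.163587
r = Sxy/√(Sxx·Syy) = 245.5525/√(66026.042156) = 245.5525/256.955331 = 0.955623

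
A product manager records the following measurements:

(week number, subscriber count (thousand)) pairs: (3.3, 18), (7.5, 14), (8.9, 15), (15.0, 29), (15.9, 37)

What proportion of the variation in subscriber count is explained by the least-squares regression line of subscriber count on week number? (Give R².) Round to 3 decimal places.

n = 5, Σx = 50.6, Σy = 113, Σxy = 1321.2, Σx² = 624.16, Σy² = 2955
Sxx = Σx² − (Σx)²/n = 624.16 − 512.072 = 112.088
Sxy = Σxy − (Σx)(Σy)/n = 1321.2 − 1143.56 = 177.64
Syy = Σy² − (Σy)²/n = 2955 − 2553.8 = 401.2
R² = Sxy²/(Sxx·Syy) = (177.64)²/(112.088·401.2) = 0.701716

0.702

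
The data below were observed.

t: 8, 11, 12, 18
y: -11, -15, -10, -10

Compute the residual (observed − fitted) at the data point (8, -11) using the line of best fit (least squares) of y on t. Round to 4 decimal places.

n = 4, Σx = 49, Σy = -46, Σxy = -553, Σx² = 653
Sxx = Σx² − (Σx)²/n = 653 − 600.25 = 52.75
Sxy = Σxy − (Σx)(Σy)/n = -553 − (-563.5) = 10.5
b = Sxy/Sxx = 10.5/52.75 = 0.199052
a = ȳ − b·x̄ = -11.5 − 0.199052·12.25 = -13.938389
ŷ(8) = -13.938389 + 0.199052·8 = -12.345972
residual = y − ŷ = -11 − (-12.345972) = 1.345972

1.3460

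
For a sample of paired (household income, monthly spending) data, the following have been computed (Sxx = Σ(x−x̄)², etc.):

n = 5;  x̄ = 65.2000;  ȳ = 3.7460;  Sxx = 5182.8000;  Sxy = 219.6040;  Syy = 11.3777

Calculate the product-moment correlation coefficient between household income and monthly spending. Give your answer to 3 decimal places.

r = Sxy/√(Sxx·Syy) = 219.604/√(58968.34356) = 219.604/242.833984 = 0.904338

0.904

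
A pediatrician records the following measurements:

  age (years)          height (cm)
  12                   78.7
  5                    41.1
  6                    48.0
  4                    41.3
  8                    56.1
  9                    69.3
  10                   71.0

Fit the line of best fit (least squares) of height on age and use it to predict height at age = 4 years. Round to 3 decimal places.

38.582

n = 7, Σx = 54, Σy = 405.5, Σxy = 3385.6, Σx² = 466
Sxx = Σx² − (Σx)²/n = 466 − 416.571429 = 49.428571
Sxy = Σxy − (Σx)(Σy)/n = 3385.6 − 3128.142857 = 257.457143
b = Sxy/Sxx = 257.457143/49.428571 = 5.208671
a = ȳ − b·x̄ = 57.928571 − 5.208671·7.714286 = 17.747399
ŷ(4) = a + b·4 = 17.747399 + 5.208671·4 = 38.582081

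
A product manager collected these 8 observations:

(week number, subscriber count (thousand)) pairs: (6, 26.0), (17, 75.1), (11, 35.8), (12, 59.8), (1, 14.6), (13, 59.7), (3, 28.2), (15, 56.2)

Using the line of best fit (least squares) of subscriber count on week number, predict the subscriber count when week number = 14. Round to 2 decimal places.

n = 8, Σx = 78, Σy = 355.4, Σxy = 4262.4, Σx² = 994
Sxx = Σx² − (Σx)²/n = 994 − 760.5 = 233.5
Sxy = Σxy − (Σx)(Σy)/n = 4262.4 − 3465.15 = 797.25
b = Sxy/Sxx = 797.25/233.5 = 3.414347
a = ȳ − b·x̄ = 44.425 − 3.414347·9.75 = 11.135118
ŷ(14) = a + b·14 = 11.135118 + 3.414347·14 = 58.935974

58.94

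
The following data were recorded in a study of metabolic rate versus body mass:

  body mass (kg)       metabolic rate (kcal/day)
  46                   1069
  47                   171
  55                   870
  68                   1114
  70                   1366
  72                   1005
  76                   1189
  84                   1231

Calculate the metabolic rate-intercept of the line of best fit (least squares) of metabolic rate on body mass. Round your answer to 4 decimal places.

-129.9785

n = 8, Σx = 518, Σy = 8015, Σxy = 542561, Σx² = 34890
Sxx = Σx² − (Σx)²/n = 34890 − 33540.5 = 1349.5
Sxy = Σxy − (Σx)(Σy)/n = 542561 − 518971.25 = 23589.75
b = Sxy/Sxx = 23589.75/1349.5 = 17.480363
a = ȳ − b·x̄ = 1001.875 − 17.480363·64.75 = -129.978511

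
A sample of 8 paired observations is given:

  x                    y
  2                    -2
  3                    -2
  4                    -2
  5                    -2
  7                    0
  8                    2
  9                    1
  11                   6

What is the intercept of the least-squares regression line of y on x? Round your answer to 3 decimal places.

n = 8, Σx = 49, Σy = 1, Σxy = 63, Σx² = 369
Sxx = Σx² − (Σx)²/n = 369 − 300.125 = 68.875
Sxy = Σxy − (Σx)(Σy)/n = 63 − 6.125 = 56.875
b = Sxy/Sxx = 56.875/68.875 = 0.825771
a = ȳ − b·x̄ = 0.125 − 0.825771·6.125 = -4.932849

-4.933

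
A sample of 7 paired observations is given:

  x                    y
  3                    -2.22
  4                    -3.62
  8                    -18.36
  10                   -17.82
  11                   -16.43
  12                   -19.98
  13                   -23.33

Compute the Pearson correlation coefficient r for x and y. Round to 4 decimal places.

n = 7, Σx = 61, Σy = -101.76, Σxy = -1070, Σx² = 623, Σy² = 1886.109
Sxx = Σx² − (Σx)²/n = 623 − 531.571429 = 91.428571
Sxy = Σxy − (Σx)(Σy)/n = -1070 − (-886.765714) = -183.234286
Syy = Σy² − (Σy)²/n = 1886.109 − 1479.299657 = 406.809343
r = Sxy/√(Sxx·Syy) = -183.234286/√(37193.997061) = -183.234286/192.857453 = -0.950102

-0.9501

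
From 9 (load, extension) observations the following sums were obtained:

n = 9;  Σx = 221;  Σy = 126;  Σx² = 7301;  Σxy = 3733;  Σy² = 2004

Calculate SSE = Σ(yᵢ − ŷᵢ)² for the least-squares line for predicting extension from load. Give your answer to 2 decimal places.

22.14

Sxx = Σx² − (Σx)²/n = 7301 − 5426.777778 = 1874.222222
Sxy = Σxy − (Σx)(Σy)/n = 3733 − 3094 = 639
Syy = Σy² − (Σy)²/n = 2004 − 1764 = 240
b = Sxy/Sxx = 639/1874.222222 = 0.340941
SSE = Syy − b·Sxy = 240 − 0.340941·639 = 22.138428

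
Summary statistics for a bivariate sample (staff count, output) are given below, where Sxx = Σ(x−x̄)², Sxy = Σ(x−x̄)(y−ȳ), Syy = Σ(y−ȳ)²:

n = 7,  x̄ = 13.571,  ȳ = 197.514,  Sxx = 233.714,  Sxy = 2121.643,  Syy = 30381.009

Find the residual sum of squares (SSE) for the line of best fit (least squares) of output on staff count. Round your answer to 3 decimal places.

b = Sxy/Sxx = 2121.643/233.714 = 9.077946
SSE = Syy − b·Sxy = 30381.009 − 9.077946·2121.643 = 11120.849063

11120.849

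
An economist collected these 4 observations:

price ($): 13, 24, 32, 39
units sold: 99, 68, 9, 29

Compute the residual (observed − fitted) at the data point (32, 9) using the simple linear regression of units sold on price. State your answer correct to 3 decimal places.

n = 4, Σx = 108, Σy = 205, Σxy = 4338, Σx² = 3290
Sxx = Σx² − (Σx)²/n = 3290 − 2916 = 374
Sxy = Σxy − (Σx)(Σy)/n = 4338 − 5535 = -1197
b = Sxy/Sxx = -1197/374 = -3.200535
a = ȳ − b·x̄ = 51.25 − (-3.200535)·27 = 137.664439
ŷ(32) = 137.664439 + (-3.200535)·32 = 35.247326
residual = y − ŷ = 9 − 35.247326 = -26.247326

-26.247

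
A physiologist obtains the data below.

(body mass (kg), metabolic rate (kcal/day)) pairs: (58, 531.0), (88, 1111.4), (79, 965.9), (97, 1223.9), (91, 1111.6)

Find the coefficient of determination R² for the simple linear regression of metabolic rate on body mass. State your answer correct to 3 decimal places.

n = 5, Σx = 413, Σy = 4943.8, Σxy = 424781.2, Σx² = 35039, Σy² = 5183719.54
Sxx = Σx² − (Σx)²/n = 35039 − 34113.8 = 925.2
Sxy = Σxy − (Σx)(Σy)/n = 424781.2 − 408357.88 = 16423.32
Syy = Σy² − (Σy)²/n = 5183719.54 − 4888231.688 = 295487.852
R² = Sxy²/(Sxx·Syy) = (16423.32)²/(925.2·295487.852) = 0.986613

0.987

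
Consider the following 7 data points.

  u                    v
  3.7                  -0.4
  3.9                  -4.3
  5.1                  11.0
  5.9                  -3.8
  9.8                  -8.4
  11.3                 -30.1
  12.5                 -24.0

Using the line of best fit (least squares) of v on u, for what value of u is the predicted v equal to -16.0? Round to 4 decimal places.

9.7590

n = 7, Σx = 52.2, Σy = -60, Σxy = -707.02, Σx² = 469.7
Sxx = Σx² − (Σx)²/n = 469.7 − 389.262857 = 80.437143
Sxy = Σxy − (Σx)(Σy)/n = -707.02 − (-447.428571) = -259.591429
b = Sxy/Sxx = -259.591429/80.437143 = -3.227258
a = ȳ − b·x̄ = -8.571429 − (-3.227258)·7.457143 = 15.494697
Set a + b·x = -16.0: x = (-16.0 − 15.494697) / (-3.227258) = 9.758964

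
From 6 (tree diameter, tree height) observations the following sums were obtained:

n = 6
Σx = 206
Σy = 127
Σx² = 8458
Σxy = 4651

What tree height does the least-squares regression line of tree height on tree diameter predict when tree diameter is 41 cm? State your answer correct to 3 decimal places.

Sxx = Σx² − (Σx)²/n = 8458 − 7072.666667 = 1385.333333
Sxy = Σxy − (Σx)(Σy)/n = 4651 − 4360.333333 = 290.666667
b = Sxy/Sxx = 290.666667/1385.333333 = 0.209817
a = ȳ − b·x̄ = 21.166667 − 0.209817·34.333333 = 13.962945
ŷ(41) = a + b·41 = 13.962945 + 0.209817·41 = 22.565448

22.565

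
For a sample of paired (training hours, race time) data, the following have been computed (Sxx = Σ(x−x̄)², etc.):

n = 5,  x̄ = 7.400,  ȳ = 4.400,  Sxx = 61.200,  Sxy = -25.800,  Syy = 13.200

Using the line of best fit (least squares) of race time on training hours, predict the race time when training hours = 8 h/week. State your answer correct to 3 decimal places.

4.147

b = Sxy/Sxx = -25.8/61.2 = -0.421569
a = ȳ − b·x̄ = 4.4 − (-0.421569)·7.4 = 7.519608
ŷ(8) = a + b·8 = 7.519608 + (-0.421569)·8 = 4.147059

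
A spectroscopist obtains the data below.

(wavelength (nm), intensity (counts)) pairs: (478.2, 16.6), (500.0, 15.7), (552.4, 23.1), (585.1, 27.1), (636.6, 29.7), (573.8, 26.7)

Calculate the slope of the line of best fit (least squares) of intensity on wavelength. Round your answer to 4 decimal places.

n = 6, Σx = 3326.1, Σy = 138.9, Σxy = 78632.25, Σx² = 1860669.01
Sxx = Σx² − (Σx)²/n = 1860669.01 − 1843823.535 = 16845.475
Sxy = Σxy − (Σx)(Σy)/n = 78632.25 − 76999.215 = 1633.035
b = Sxy/Sxx = 1633.035/16845.475 = 0.096942

0.0969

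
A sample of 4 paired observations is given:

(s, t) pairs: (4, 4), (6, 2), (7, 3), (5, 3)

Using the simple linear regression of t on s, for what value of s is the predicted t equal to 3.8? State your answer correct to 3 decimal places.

n = 4, Σx = 22, Σy = 12, Σxy = 64, Σx² = 126
Sxx = Σx² − (Σx)²/n = 126 − 121 = 5
Sxy = Σxy − (Σx)(Σy)/n = 64 − 66 = -2
b = Sxy/Sxx = -2/5 = -0.4
a = ȳ − b·x̄ = 3 − (-0.4)·5.5 = 5.2
Set a + b·x = 3.8: x = (3.8 − 5.2) / (-0.4) = 3.5

3.500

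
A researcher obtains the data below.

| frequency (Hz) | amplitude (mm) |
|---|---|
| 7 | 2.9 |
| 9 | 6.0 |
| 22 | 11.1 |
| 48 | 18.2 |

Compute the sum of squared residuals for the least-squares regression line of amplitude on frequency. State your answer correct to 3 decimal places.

n = 4, Σx = 86, Σy = 38.2, Σxy = 1192.1, Σx² = 2918, Σy² = 498.86
Sxx = Σx² − (Σx)²/n = 2918 − 1849 = 1069
Sxy = Σxy − (Σx)(Σy)/n = 1192.1 − 821.3 = 370.8
Syy = Σy² − (Σy)²/n = 498.86 − 364.81 = 134.05
b = Sxy/Sxx = 370.8/1069 = 0.346866
SSE = Syy − b·Sxy = 134.05 − 0.346866·370.8 = 5.432002

5.432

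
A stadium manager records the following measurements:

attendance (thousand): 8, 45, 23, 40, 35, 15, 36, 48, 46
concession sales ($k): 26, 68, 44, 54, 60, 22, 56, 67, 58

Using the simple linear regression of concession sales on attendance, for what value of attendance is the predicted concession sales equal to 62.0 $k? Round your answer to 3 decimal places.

n = 9, Σx = 296, Σy = 455, Σxy = 16770, Σx² = 11384
Sxx = Σx² − (Σx)²/n = 11384 − 9735.111111 = 1648.888889
Sxy = Σxy − (Σx)(Σy)/n = 16770 − 14964.444444 = 1805.555556
b = Sxy/Sxx = 1805.555556/1648.888889 = 1.095013
a = ȳ − b·x̄ = 50.555556 − 1.095013·32.888889 = 14.541779
Set a + b·x = 62.0: x = (62.0 − 14.541779) / 1.095013 = 43.340308

43.340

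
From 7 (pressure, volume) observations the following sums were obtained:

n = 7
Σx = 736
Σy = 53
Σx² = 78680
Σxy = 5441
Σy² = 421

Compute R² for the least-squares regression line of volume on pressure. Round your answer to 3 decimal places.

Sxx = Σx² − (Σx)²/n = 78680 − 77385.142857 = 1294.857143
Sxy = Σxy − (Σx)(Σy)/n = 5441 − 5572.571429 = -131.571429
Syy = Σy² − (Σy)²/n = 421 − 401.285714 = 19.714286
R² = Sxy²/(Sxx·Syy) = (-131.571429)²/(1294.857143·19.714286) = 0.678141

0.678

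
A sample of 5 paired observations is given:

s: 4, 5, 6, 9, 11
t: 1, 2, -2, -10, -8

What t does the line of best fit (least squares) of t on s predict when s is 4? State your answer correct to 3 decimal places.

n = 5, Σx = 35, Σy = -17, Σxy = -176, Σx² = 279
Sxx = Σx² − (Σx)²/n = 279 − 245 = 34
Sxy = Σxy − (Σx)(Σy)/n = -176 − (-119) = -57
b = Sxy/Sxx = -57/34 = -1.676471
a = ȳ − b·x̄ = -3.4 − (-1.676471)·7 = 8.335294
ŷ(4) = a + b·4 = 8.335294 + (-1.676471)·4 = 1.629412

1.629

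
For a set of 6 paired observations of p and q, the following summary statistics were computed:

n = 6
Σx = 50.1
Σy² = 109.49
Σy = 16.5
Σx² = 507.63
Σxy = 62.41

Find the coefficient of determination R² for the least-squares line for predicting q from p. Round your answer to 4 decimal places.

Sxx = Σx² − (Σx)²/n = 507.63 − 418.335 = 89.295
Sxy = Σxy − (Σx)(Σy)/n = 62.41 − 137.775 = -75.365
Syy = Σy² − (Σy)²/n = 109.49 − 45.375 = 64.115
R² = Sxy²/(Sxx·Syy) = (-75.365)²/(89.295·64.115) = 0.992094

0.9921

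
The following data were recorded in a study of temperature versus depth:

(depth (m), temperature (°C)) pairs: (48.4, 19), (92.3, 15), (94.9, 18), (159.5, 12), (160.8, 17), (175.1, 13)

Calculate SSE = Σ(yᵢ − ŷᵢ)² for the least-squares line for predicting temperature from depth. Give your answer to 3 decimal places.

18.464

n = 6, Σx = 731, Σy = 94, Σxy = 10936.2, Σx² = 101824.76, Σy² = 1512
Sxx = Σx² − (Σx)²/n = 101824.76 − 89060.166667 = 12764.593333
Sxy = Σxy − (Σx)(Σy)/n = 10936.2 − 11452.333333 = -516.133333
Syy = Σy² − (Σy)²/n = 1512 − 1472.666667 = 39.333333
b = Sxy/Sxx = -516.133333/12764.593333 = -0.040435
SSE = Syy − b·Sxy = 39.333333 − (-0.040435)·(-516.133333) = 18.463603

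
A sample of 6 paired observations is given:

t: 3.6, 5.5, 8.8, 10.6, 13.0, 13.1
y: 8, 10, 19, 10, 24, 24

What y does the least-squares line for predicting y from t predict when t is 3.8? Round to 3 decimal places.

7.624

n = 6, Σx = 54.6, Σy = 95, Σxy = 983.4, Σx² = 573.62
Sxx = Σx² − (Σx)²/n = 573.62 − 496.86 = 76.76
Sxy = Σxy − (Σx)(Σy)/n = 983.4 − 864.5 = 118.9
b = Sxy/Sxx = 118.9/76.76 = 1.548984
a = ȳ − b·x̄ = 15.833333 − 1.548984·9.1 = 1.737580
ŷ(3.8) = a + b·3.8 = 1.737580 + 1.548984·3.8 = 7.623719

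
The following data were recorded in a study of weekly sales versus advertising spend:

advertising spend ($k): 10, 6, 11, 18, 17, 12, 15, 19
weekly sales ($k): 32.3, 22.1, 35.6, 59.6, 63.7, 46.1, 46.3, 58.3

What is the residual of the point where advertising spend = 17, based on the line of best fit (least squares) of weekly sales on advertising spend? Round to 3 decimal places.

7.249

n = 8, Σx = 108, Σy = 364, Σxy = 5358.3, Σx² = 1600
Sxx = Σx² − (Σx)²/n = 1600 − 1458 = 142
Sxy = Σxy − (Σx)(Σy)/n = 5358.3 − 4914 = 444.3
b = Sxy/Sxx = 444.3/142 = 3.128873
a = ȳ − b·x̄ = 45.5 − 3.128873·13.5 = 3.260211
ŷ(17) = 3.260211 + 3.128873·17 = 56.451056
residual = y − ŷ = 63.7 − 56.451056 = 7.248944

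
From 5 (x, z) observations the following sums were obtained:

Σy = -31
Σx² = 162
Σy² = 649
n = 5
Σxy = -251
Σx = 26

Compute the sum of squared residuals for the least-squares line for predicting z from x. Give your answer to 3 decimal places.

Sxx = Σx² − (Σx)²/n = 162 − 135.2 = 26.8
Sxy = Σxy − (Σx)(Σy)/n = -251 − (-161.2) = -89.8
Syy = Σy² − (Σy)²/n = 649 − 192.2 = 456.8
b = Sxy/Sxx = -89.8/26.8 = -3.350746
SSE = Syy − b·Sxy = 456.8 − (-3.350746)·(-89.8) = 155.902985

155.903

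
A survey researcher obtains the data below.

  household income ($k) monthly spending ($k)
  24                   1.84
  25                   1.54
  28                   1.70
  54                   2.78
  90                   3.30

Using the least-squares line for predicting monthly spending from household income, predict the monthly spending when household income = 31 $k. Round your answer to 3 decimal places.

1.889

n = 5, Σx = 221, Σy = 11.16, Σxy = 577.38, Σx² = 13001
Sxx = Σx² − (Σx)²/n = 13001 − 9768.2 = 3232.8
Sxy = Σxy − (Σx)(Σy)/n = 577.38 − 493.272 = 84.108
b = Sxy/Sxx = 84.108/3232.8 = 0.026017
a = ȳ − b·x̄ = 2.232 − 0.026017·44.2 = 1.082045
ŷ(31) = a + b·31 = 1.082045 + 0.026017·31 = 1.888575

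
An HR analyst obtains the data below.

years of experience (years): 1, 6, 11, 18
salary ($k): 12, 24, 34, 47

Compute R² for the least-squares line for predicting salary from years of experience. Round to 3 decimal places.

n = 4, Σx = 36, Σy = 117, Σxy = 1376, Σx² = 482, Σy² = 4085
Sxx = Σx² − (Σx)²/n = 482 − 324 = 158
Sxy = Σxy − (Σx)(Σy)/n = 1376 − 1053 = 323
Syy = Σy² − (Σy)²/n = 4085 − 3422.25 = 662.75
R² = Sxy²/(Sxx·Syy) = (323)²/(158·662.75) = 0.996319

0.996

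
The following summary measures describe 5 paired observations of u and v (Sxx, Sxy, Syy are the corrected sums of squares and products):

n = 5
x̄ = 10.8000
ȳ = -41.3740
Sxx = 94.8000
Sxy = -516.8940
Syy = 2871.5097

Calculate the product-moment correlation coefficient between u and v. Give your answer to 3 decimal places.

-0.991

r = Sxy/√(Sxx·Syy) = -516.894/√(272219.11956) = -516.894/521.746221 = -0.990700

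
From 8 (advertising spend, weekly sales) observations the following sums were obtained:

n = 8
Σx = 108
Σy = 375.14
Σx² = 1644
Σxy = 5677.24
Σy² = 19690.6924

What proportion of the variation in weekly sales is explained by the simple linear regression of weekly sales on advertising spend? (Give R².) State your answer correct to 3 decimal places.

Sxx = Σx² − (Σx)²/n = 1644 − 1458 = 186
Sxy = Σxy − (Σx)(Σy)/n = 5677.24 − 5064.39 = 612.85
Syy = Σy² − (Σy)²/n = 19690.6924 − 17591.25245 = 2099.43995
R² = Sxy²/(Sxx·Syy) = (612.85)²/(186·2099.43995) = 0.961816

0.962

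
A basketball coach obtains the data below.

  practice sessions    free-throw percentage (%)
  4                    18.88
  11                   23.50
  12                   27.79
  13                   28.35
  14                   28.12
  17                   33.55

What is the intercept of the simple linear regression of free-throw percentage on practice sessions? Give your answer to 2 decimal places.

13.66

n = 6, Σx = 71, Σy = 160.19, Σxy = 2000.08, Σx² = 935
Sxx = Σx² − (Σx)²/n = 935 − 840.166667 = 94.833333
Sxy = Σxy − (Σx)(Σy)/n = 2000.08 − 1895.581667 = 104.498333
b = Sxy/Sxx = 104.498333/94.833333 = 1.101916
a = ȳ − b·x̄ = 26.698333 − 1.101916·11.833333 = 13.658998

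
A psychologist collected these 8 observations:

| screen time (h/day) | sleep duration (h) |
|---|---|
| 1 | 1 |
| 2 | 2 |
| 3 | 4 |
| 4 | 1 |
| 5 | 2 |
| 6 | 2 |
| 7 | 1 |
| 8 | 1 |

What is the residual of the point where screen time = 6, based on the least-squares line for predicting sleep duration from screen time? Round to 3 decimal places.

0.429

n = 8, Σx = 36, Σy = 14, Σxy = 58, Σx² = 204
Sxx = Σx² − (Σx)²/n = 204 − 162 = 42
Sxy = Σxy − (Σx)(Σy)/n = 58 − 63 = -5
b = Sxy/Sxx = -5/42 = -0.119048
a = ȳ − b·x̄ = 1.75 − (-0.119048)·4.5 = 2.285714
ŷ(6) = 2.285714 + (-0.119048)·6 = 1.571429
residual = y − ŷ = 2 − 1.571429 = 0.428571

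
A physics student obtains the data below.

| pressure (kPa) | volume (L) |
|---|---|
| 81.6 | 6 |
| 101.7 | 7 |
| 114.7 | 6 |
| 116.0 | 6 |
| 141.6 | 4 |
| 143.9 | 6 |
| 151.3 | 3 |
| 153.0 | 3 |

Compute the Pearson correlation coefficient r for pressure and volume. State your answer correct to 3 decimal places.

n = 8, Σx = 1003.8, Σy = 41, Σxy = 4928.4, Σx² = 130672, Σy² = 227
Sxx = Σx² − (Σx)²/n = 130672 − 125951.805 = 4720.195
Sxy = Σxy − (Σx)(Σy)/n = 4928.4 − 5144.475 = -216.075
Syy = Σy² − (Σy)²/n = 227 − 210.125 = 16.875
r = Sxy/√(Sxx·Syy) = -216.075/√(79653.290625) = -216.075/282.229146 = -0.765601

-0.766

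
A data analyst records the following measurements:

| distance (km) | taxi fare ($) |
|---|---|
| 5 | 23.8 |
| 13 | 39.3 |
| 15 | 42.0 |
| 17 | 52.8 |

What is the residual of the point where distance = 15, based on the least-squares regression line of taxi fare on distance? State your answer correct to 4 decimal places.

n = 4, Σx = 50, Σy = 157.9, Σxy = 2157.5, Σx² = 708
Sxx = Σx² − (Σx)²/n = 708 − 625 = 83
Sxy = Σxy − (Σx)(Σy)/n = 2157.5 − 1973.75 = 183.75
b = Sxy/Sxx = 183.75/83 = 2.213855
a = ȳ − b·x̄ = 39.475 − 2.213855·12.5 = 11.801807
ŷ(15) = 11.801807 + 2.213855·15 = 45.009639
residual = y − ŷ = 42.0 − 45.009639 = -3.009639

-3.0096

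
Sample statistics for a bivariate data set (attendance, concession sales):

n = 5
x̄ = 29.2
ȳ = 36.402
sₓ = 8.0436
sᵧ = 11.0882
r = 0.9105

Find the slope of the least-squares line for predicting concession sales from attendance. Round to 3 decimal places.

b = r · sᵧ/sₓ = 0.9105 · 11.0882/8.0436 = 1.255135

1.255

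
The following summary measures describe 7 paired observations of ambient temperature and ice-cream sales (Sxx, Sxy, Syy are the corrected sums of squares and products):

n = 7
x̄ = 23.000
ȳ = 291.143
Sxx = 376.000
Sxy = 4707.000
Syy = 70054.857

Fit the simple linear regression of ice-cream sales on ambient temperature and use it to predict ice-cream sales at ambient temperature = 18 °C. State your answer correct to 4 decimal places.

b = Sxy/Sxx = 4707/376 = 12.518617
a = ȳ − b·x̄ = 291.143 − 12.518617·23 = 3.214809
ŷ(18) = a + b·18 = 3.214809 + 12.518617·18 = 228.549915

228.5499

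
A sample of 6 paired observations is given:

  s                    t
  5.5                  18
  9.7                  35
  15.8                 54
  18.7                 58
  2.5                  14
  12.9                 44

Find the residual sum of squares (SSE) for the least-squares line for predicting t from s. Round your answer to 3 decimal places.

n = 6, Σx = 65.1, Σy = 223, Σxy = 2978.9, Σx² = 896.33, Σy² = 9961
Sxx = Σx² − (Σx)²/n = 896.33 − 706.335 = 189.995
Sxy = Σxy − (Σx)(Σy)/n = 2978.9 − 2419.55 = 559.35
Syy = Σy² − (Σy)²/n = 9961 − 8288.166667 = 1672.833333
b = Sxy/Sxx = 559.35/189.995 = 2.944025
SSE = Syy − b·Sxy = 1672.833333 − 2.944025·559.35 = 26.093038

26.093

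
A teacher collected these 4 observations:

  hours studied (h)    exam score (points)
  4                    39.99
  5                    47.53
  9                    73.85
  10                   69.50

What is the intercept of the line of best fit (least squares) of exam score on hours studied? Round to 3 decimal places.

n = 4, Σx = 28, Σy = 230.87, Σxy = 1757.26, Σx² = 222
Sxx = Σx² − (Σx)²/n = 222 − 196 = 26
Sxy = Σxy − (Σx)(Σy)/n = 1757.26 − 1616.09 = 141.17
b = Sxy/Sxx = 141.17/26 = 5.429615
a = ȳ − b·x̄ = 57.7175 − 5.429615·7 = 19.710192

19.710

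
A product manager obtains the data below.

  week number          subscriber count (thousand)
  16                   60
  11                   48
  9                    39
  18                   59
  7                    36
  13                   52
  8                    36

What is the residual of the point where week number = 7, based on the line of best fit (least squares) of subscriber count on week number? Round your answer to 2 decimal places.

n = 7, Σx = 82, Σy = 330, Σxy = 4117, Σx² = 1064
Sxx = Σx² − (Σx)²/n = 1064 − 960.571429 = 103.428571
Sxy = Σxy − (Σx)(Σy)/n = 4117 − 3865.714286 = 251.285714
b = Sxy/Sxx = 251.285714/103.428571 = 2.429558
a = ȳ − b·x̄ = 47.142857 − 2.429558·11.714286 = 18.682320
ŷ(7) = 18.682320 + 2.429558·7 = 35.689227
residual = y − ŷ = 36 − 35.689227 = 0.310773

0.31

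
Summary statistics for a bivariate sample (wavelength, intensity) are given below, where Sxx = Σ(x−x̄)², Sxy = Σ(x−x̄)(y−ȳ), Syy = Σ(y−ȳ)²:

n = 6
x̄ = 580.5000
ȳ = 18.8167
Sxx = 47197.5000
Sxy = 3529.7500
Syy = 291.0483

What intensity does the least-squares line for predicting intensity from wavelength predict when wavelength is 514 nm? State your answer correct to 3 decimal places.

b = Sxy/Sxx = 3529.75/47197.5 = 0.074787
a = ȳ − b·x̄ = 18.8167 − 0.074787·580.5 = -24.597037
ŷ(514) = a + b·514 = -24.597037 + 0.074787·514 = 13.843378

13.843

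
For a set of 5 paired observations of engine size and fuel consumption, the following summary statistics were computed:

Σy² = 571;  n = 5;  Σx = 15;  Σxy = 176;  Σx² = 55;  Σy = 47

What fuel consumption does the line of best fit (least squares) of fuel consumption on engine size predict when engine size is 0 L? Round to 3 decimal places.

-1.100

Sxx = Σx² − (Σx)²/n = 55 − 45 = 10
Sxy = Σxy − (Σx)(Σy)/n = 176 − 141 = 35
b = Sxy/Sxx = 35/10 = 3.5
a = ȳ − b·x̄ = 9.4 − 3.5·3 = -1.1
ŷ(0) = a + b·0 = -1.1 + 3.5·0 = -1.1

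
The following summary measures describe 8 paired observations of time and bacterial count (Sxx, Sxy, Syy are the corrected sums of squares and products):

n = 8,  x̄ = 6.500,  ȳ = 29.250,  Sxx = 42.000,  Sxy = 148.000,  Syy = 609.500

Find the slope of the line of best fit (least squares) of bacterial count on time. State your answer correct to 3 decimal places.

3.524

b = Sxy/Sxx = 148/42 = 3.523810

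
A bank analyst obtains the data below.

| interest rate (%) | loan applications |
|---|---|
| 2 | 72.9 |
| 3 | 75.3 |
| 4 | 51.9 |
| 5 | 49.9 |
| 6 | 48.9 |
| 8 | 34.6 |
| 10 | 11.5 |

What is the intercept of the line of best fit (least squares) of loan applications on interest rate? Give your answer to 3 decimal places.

n = 7, Σx = 38, Σy = 345, Σxy = 1514, Σx² = 254
Sxx = Σx² − (Σx)²/n = 254 − 206.285714 = 47.714286
Sxy = Σxy − (Σx)(Σy)/n = 1514 − 1872.857143 = -358.857143
b = Sxy/Sxx = -358.857143/47.714286 = -7.520958
a = ȳ − b·x̄ = 49.285714 − (-7.520958)·5.428571 = 90.113772

90.114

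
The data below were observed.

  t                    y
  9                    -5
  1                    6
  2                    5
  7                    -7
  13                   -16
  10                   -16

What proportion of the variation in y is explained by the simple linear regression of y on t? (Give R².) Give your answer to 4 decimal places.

n = 6, Σx = 42, Σy = -33, Σxy = -446, Σx² = 404, Σy² = 647
Sxx = Σx² − (Σx)²/n = 404 − 294 = 110
Sxy = Σxy − (Σx)(Σy)/n = -446 − (-231) = -215
Syy = Σy² − (Σy)²/n = 647 − 181.5 = 465.5
R² = Sxy²/(Sxx·Syy) = (-215)²/(110·465.5) = 0.902744

0.9027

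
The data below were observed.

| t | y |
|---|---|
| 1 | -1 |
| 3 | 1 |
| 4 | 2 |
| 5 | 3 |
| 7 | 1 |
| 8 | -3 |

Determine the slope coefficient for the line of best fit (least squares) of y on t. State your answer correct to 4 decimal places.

-0.1800

n = 6, Σx = 28, Σy = 3, Σxy = 8, Σx² = 164
Sxx = Σx² − (Σx)²/n = 164 − 130.666667 = 33.333333
Sxy = Σxy − (Σx)(Σy)/n = 8 − 14 = -6
b = Sxy/Sxx = -6/33.333333 = -0.18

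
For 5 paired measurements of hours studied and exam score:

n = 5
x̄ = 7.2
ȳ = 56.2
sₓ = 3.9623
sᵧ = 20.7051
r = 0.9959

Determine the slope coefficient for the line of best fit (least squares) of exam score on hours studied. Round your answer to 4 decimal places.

5.2041

b = r · sᵧ/sₓ = 0.9959 · 20.7051/3.9623 = 5.204101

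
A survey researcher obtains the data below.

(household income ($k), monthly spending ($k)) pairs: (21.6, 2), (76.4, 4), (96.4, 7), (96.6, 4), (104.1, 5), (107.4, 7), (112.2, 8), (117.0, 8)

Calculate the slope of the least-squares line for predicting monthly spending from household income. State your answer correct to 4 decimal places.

n = 8, Σx = 731.7, Σy = 45, Σxy = 4515.9, Σx² = 73577.45
Sxx = Σx² − (Σx)²/n = 73577.45 − 66923.11125 = 6654.33875
Sxy = Σxy − (Σx)(Σy)/n = 4515.9 − 4115.8125 = 400.0875
b = Sxy/Sxx = 400.0875/6654.33875 = 0.060124

0.0601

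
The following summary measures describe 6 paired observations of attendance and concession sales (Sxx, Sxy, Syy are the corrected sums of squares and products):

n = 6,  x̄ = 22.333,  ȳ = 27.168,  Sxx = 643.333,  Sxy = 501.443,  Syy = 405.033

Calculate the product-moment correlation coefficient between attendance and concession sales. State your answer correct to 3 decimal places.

0.982

r = Sxy/√(Sxx·Syy) = 501.443/√(260571.094989) = 501.443/510.461649 = 0.982332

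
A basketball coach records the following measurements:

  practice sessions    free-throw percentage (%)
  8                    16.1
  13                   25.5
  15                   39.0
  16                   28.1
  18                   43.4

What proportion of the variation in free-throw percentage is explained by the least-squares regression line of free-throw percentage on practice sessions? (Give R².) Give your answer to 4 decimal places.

n = 5, Σx = 70, Σy = 152.1, Σxy = 2276.1, Σx² = 1038, Σy² = 5103.63
Sxx = Σx² − (Σx)²/n = 1038 − 980 = 58
Sxy = Σxy − (Σx)(Σy)/n = 2276.1 − 2129.4 = 146.7
Syy = Σy² − (Σy)²/n = 5103.63 − 4626.882 = 476.748
R² = Sxy²/(Sxx·Syy) = (146.7)²/(58·476.748) = 0.778293

0.7783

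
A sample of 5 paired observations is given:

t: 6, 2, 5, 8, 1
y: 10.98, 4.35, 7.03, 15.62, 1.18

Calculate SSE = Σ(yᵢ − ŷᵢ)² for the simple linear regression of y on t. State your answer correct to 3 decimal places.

n = 5, Σx = 22, Σy = 39.16, Σxy = 235.87, Σx² = 130, Σy² = 434.2806
Sxx = Σx² − (Σx)²/n = 130 − 96.8 = 33.2
Sxy = Σxy − (Σx)(Σy)/n = 235.87 − 172.304 = 63.566
Syy = Σy² − (Σy)²/n = 434.2806 − 306.70112 = 127.57948
b = Sxy/Sxx = 63.566/33.2 = 1.914639
SSE = Syy − b·Sxy = 127.57948 − 1.914639·63.566 = 5.873566

5.874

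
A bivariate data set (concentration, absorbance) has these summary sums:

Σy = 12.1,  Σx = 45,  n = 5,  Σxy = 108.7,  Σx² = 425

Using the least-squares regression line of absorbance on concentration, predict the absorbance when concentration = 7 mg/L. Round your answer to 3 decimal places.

Sxx = Σx² − (Σx)²/n = 425 − 405 = 20
Sxy = Σxy − (Σx)(Σy)/n = 108.7 − 108.9 = -0.2
b = Sxy/Sxx = -0.2/20 = -0.01
a = ȳ − b·x̄ = 2.42 − (-0.01)·9 = 2.51
ŷ(7) = a + b·7 = 2.51 + (-0.01)·7 = 2.44

2.440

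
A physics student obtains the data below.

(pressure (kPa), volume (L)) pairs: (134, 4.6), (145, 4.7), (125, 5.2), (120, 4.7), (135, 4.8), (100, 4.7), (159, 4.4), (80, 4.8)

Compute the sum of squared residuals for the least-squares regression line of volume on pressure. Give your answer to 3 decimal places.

0.311

n = 8, Σx = 998, Σy = 37.9, Σxy = 4713.5, Σx² = 128912, Σy² = 179.91
Sxx = Σx² − (Σx)²/n = 128912 − 124500.5 = 4411.5
Sxy = Σxy − (Σx)(Σy)/n = 4713.5 − 4728.025 = -14.525
Syy = Σy² − (Σy)²/n = 179.91 − 179.55125 = 0.35875
b = Sxy/Sxx = -14.525/4411.5 = -0.003293
SSE = Syy − b·Sxy = 0.35875 − (-0.003293)·(-14.525) = 0.310926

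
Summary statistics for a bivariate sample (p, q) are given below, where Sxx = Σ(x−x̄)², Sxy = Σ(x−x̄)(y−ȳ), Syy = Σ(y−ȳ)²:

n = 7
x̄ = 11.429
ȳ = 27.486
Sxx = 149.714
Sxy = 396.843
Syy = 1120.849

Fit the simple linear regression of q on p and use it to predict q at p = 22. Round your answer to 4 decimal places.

55.5063

b = Sxy/Sxx = 396.843/149.714 = 2.650674
a = ȳ − b·x̄ = 27.486 − 2.650674·11.429 = -2.808553
ŷ(22) = a + b·22 = -2.808553 + 2.650674·22 = 55.506274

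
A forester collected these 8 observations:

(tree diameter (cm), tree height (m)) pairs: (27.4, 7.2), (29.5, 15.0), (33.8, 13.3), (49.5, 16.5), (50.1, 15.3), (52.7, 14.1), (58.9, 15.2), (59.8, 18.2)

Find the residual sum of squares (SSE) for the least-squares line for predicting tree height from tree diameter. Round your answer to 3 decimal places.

n = 8, Σx = 361.7, Σy = 114.8, Σxy = 5399.31, Σx² = 17546.25, Σy² = 1721.16
Sxx = Σx² − (Σx)²/n = 17546.25 − 16353.36125 = 1192.88875
Sxy = Σxy − (Σx)(Σy)/n = 5399.31 − 5190.395 = 208.915
Syy = Σy² − (Σy)²/n = 1721.16 − 1647.38 = 73.78
b = Sxy/Sxx = 208.915/1192.88875 = 0.175134
SSE = Syy − b·Sxy = 73.78 − 0.175134·208.915 = 37.191947

37.192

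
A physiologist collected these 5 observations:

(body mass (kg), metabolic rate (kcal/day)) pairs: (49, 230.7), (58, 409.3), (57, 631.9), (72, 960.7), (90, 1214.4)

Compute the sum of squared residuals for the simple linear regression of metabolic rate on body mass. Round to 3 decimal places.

n = 5, Σx = 326, Σy = 3447, Σxy = 249528.4, Σx² = 22298, Σy² = 3017758.44
Sxx = Σx² − (Σx)²/n = 22298 − 21255.2 = 1042.8
Sxy = Σxy − (Σx)(Σy)/n = 249528.4 − 224744.4 = 24784
Syy = Σy² − (Σy)²/n = 3017758.44 − 2376361.8 = 641396.64
b = Sxy/Sxx = 24784/1042.8 = 23.766782
SSE = Syy − b·Sxy = 641396.64 − 23.766782·24784 = 52360.721320

52360.721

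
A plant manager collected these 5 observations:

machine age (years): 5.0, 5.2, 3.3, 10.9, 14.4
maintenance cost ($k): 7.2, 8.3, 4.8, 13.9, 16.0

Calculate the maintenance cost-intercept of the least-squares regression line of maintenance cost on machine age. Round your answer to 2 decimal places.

n = 5, Σx = 38.8, Σy = 50.2, Σxy = 476.91, Σx² = 389.1
Sxx = Σx² − (Σx)²/n = 389.1 − 301.088 = 88.012
Sxy = Σxy − (Σx)(Σy)/n = 476.91 − 389.552 = 87.358
b = Sxy/Sxx = 87.358/88.012 = 0.992569
a = ȳ − b·x̄ = 10.04 − 0.992569·7.76 = 2.337663

2.34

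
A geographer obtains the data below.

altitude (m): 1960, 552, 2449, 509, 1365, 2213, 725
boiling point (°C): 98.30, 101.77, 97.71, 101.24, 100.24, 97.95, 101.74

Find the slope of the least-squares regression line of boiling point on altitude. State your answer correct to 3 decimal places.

-0.002

n = 7, Σx = 9773, Σy = 698.95, Σxy = 967020.44, Σx² = 17689205
Sxx = Σx² − (Σx)²/n = 17689205 − 13644504.142857 = 4044700.857143
Sxy = Σxy − (Σx)(Σy)/n = 967020.44 − 975834.05 = -8813.61
b = Sxy/Sxx = -8813.61/4044700.857143 = -0.002179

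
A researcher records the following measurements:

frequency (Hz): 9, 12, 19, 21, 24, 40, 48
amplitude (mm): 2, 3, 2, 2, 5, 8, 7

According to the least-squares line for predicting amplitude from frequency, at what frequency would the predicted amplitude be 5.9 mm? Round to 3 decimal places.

35.909

n = 7, Σx = 173, Σy = 29, Σxy = 910, Σx² = 5507
Sxx = Σx² − (Σx)²/n = 5507 − 4275.571429 = 1231.428571
Sxy = Σxy − (Σx)(Σy)/n = 910 − 716.714286 = 193.285714
b = Sxy/Sxx = 193.285714/1231.428571 = 0.156961
a = ȳ − b·x̄ = 4.142857 − 0.156961·24.714286 = 0.263689
Set a + b·x = 5.9: x = (5.9 − 0.263689) / 0.156961 = 35.909091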